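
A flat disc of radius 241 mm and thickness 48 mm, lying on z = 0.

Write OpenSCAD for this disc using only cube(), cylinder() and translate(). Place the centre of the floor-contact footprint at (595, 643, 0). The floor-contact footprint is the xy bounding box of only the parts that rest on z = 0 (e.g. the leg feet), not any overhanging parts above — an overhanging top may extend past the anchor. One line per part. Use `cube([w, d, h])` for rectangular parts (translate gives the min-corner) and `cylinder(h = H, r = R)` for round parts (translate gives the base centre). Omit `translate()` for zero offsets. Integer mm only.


translate([595, 643, 0]) cylinder(h = 48, r = 241);


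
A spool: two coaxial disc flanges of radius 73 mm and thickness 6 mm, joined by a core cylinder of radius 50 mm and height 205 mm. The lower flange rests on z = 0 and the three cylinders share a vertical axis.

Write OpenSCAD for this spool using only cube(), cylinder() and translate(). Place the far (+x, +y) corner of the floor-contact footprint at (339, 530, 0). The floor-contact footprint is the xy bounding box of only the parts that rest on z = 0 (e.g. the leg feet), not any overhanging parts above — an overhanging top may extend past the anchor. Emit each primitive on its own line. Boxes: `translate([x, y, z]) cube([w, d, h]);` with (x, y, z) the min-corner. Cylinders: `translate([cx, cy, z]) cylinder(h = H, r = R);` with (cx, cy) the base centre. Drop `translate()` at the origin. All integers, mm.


translate([266, 457, 0]) cylinder(h = 6, r = 73);
translate([266, 457, 6]) cylinder(h = 205, r = 50);
translate([266, 457, 211]) cylinder(h = 6, r = 73);


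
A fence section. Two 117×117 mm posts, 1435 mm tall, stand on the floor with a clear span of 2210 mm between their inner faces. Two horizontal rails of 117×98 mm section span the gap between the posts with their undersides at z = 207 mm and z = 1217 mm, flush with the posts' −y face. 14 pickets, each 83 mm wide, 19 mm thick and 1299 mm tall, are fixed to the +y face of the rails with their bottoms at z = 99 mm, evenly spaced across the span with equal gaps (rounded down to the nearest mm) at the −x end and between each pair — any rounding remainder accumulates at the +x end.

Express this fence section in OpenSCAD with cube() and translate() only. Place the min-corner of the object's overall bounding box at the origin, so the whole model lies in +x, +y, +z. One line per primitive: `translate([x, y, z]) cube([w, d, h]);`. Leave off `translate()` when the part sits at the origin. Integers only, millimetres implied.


cube([117, 117, 1435]);
translate([2327, 0, 0]) cube([117, 117, 1435]);
translate([117, 0, 207]) cube([2210, 117, 98]);
translate([117, 0, 1217]) cube([2210, 117, 98]);
translate([186, 117, 99]) cube([83, 19, 1299]);
translate([338, 117, 99]) cube([83, 19, 1299]);
translate([490, 117, 99]) cube([83, 19, 1299]);
translate([642, 117, 99]) cube([83, 19, 1299]);
translate([794, 117, 99]) cube([83, 19, 1299]);
translate([946, 117, 99]) cube([83, 19, 1299]);
translate([1098, 117, 99]) cube([83, 19, 1299]);
translate([1250, 117, 99]) cube([83, 19, 1299]);
translate([1402, 117, 99]) cube([83, 19, 1299]);
translate([1554, 117, 99]) cube([83, 19, 1299]);
translate([1706, 117, 99]) cube([83, 19, 1299]);
translate([1858, 117, 99]) cube([83, 19, 1299]);
translate([2010, 117, 99]) cube([83, 19, 1299]);
translate([2162, 117, 99]) cube([83, 19, 1299]);


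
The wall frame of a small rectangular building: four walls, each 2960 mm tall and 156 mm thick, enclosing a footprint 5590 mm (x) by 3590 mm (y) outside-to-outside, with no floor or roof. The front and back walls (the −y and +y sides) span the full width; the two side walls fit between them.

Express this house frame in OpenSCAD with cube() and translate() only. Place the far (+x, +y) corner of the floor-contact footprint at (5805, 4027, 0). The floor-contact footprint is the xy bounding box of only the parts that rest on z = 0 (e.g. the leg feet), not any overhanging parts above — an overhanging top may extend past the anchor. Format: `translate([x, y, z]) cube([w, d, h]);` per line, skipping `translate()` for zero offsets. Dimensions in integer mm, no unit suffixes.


translate([215, 437, 0]) cube([5590, 156, 2960]);
translate([215, 3871, 0]) cube([5590, 156, 2960]);
translate([215, 593, 0]) cube([156, 3278, 2960]);
translate([5649, 593, 0]) cube([156, 3278, 2960]);


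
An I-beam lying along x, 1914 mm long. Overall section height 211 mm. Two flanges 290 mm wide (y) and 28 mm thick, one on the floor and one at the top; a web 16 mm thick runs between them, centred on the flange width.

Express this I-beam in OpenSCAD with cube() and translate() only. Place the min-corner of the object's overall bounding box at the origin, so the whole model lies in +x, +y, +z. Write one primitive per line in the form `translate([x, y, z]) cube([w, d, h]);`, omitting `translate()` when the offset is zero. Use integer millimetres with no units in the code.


cube([1914, 290, 28]);
translate([0, 137, 28]) cube([1914, 16, 155]);
translate([0, 0, 183]) cube([1914, 290, 28]);


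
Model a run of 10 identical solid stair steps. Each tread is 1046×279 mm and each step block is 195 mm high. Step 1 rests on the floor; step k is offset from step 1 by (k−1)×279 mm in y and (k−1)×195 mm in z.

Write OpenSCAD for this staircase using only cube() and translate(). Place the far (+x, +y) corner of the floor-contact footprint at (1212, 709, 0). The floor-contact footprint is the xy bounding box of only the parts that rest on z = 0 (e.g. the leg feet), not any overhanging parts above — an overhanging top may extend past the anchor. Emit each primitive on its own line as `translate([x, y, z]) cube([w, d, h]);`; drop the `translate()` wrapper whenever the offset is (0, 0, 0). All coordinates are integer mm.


translate([166, 430, 0]) cube([1046, 279, 195]);
translate([166, 709, 195]) cube([1046, 279, 195]);
translate([166, 988, 390]) cube([1046, 279, 195]);
translate([166, 1267, 585]) cube([1046, 279, 195]);
translate([166, 1546, 780]) cube([1046, 279, 195]);
translate([166, 1825, 975]) cube([1046, 279, 195]);
translate([166, 2104, 1170]) cube([1046, 279, 195]);
translate([166, 2383, 1365]) cube([1046, 279, 195]);
translate([166, 2662, 1560]) cube([1046, 279, 195]);
translate([166, 2941, 1755]) cube([1046, 279, 195]);


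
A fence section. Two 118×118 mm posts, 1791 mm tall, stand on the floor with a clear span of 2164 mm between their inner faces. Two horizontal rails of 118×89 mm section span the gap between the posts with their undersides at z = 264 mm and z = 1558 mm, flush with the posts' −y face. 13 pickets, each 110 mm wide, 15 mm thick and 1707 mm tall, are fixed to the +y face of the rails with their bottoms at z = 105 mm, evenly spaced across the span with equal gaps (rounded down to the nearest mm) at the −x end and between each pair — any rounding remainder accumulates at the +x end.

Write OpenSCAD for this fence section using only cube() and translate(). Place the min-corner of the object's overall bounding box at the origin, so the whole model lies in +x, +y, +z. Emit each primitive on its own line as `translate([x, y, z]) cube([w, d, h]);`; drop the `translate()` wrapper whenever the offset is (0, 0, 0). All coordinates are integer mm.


cube([118, 118, 1791]);
translate([2282, 0, 0]) cube([118, 118, 1791]);
translate([118, 0, 264]) cube([2164, 118, 89]);
translate([118, 0, 1558]) cube([2164, 118, 89]);
translate([170, 118, 105]) cube([110, 15, 1707]);
translate([332, 118, 105]) cube([110, 15, 1707]);
translate([494, 118, 105]) cube([110, 15, 1707]);
translate([656, 118, 105]) cube([110, 15, 1707]);
translate([818, 118, 105]) cube([110, 15, 1707]);
translate([980, 118, 105]) cube([110, 15, 1707]);
translate([1142, 118, 105]) cube([110, 15, 1707]);
translate([1304, 118, 105]) cube([110, 15, 1707]);
translate([1466, 118, 105]) cube([110, 15, 1707]);
translate([1628, 118, 105]) cube([110, 15, 1707]);
translate([1790, 118, 105]) cube([110, 15, 1707]);
translate([1952, 118, 105]) cube([110, 15, 1707]);
translate([2114, 118, 105]) cube([110, 15, 1707]);


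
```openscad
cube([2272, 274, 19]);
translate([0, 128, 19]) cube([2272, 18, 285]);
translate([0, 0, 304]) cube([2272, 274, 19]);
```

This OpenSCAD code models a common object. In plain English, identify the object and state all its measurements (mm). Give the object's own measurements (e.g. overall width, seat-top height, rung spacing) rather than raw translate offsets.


An I-beam lying along x, 2272 mm long. Overall section height 323 mm. Two flanges 274 mm wide (y) and 19 mm thick, one on the floor and one at the top; a web 18 mm thick runs between them, centred on the flange width.


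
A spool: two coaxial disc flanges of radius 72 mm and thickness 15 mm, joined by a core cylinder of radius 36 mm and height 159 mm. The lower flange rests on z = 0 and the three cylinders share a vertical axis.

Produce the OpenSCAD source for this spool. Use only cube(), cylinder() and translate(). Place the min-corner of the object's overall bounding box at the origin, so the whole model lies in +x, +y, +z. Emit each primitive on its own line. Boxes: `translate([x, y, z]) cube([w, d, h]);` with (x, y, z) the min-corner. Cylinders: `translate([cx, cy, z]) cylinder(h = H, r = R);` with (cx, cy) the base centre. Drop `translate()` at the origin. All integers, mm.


translate([72, 72, 0]) cylinder(h = 15, r = 72);
translate([72, 72, 15]) cylinder(h = 159, r = 36);
translate([72, 72, 174]) cylinder(h = 15, r = 72);


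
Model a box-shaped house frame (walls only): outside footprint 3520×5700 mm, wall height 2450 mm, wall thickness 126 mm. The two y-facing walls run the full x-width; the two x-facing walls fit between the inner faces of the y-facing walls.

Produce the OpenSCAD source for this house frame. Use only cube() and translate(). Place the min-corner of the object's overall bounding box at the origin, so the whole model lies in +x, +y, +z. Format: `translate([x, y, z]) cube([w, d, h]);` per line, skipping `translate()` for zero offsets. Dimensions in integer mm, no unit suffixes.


cube([3520, 126, 2450]);
translate([0, 5574, 0]) cube([3520, 126, 2450]);
translate([0, 126, 0]) cube([126, 5448, 2450]);
translate([3394, 126, 0]) cube([126, 5448, 2450]);


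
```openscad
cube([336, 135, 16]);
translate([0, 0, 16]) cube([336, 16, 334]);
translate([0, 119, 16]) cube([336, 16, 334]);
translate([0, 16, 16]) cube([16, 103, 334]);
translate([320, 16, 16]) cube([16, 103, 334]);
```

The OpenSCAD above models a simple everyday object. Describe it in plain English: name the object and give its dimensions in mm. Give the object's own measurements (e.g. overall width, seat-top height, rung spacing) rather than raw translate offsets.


An open-topped rectangular box: outside dimensions 336×135×350 mm, with a uniform wall and base thickness of 16 mm. The base is a full 336×135 slab on the floor; four walls sit on top of the base. The front and back walls (the −y and +y sides) span the full width; the two side walls fit between them.


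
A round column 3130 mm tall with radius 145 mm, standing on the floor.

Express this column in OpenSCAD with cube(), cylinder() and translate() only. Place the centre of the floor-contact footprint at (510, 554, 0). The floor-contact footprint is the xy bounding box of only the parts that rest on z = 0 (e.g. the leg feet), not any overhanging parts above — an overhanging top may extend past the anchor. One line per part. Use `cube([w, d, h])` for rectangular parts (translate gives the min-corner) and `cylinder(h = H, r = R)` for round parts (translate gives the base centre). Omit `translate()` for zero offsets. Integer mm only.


translate([510, 554, 0]) cylinder(h = 3130, r = 145);


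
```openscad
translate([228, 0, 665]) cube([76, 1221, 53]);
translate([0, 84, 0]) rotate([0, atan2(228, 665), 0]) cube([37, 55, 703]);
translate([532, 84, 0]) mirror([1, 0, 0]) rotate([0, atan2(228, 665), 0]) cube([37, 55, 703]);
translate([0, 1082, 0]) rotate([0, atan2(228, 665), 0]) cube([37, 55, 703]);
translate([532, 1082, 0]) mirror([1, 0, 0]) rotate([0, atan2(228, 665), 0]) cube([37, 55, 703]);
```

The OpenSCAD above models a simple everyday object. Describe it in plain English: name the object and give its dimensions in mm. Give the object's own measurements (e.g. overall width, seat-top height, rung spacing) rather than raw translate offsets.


A sawhorse. A 76×1221×53 mm beam (x, y, z) sits on two A-frame leg pairs. Each pair is two raked legs of 37×55 mm section (55 mm along y) splaying symmetrically in x. Each leg rises 665 mm vertically over 228 mm of horizontal reach and is 703 mm long along its own axis. Every leg's outer bottom edge rests on the floor and its outer top edge meets a bottom edge of the beam — the left legs (tilting toward +x) meet the beam's −x bottom edge, the right legs (their mirror images, tilting toward −x) meet its +x bottom edge — so the leg tops tuck under the beam, the beam's underside is 665 mm above the floor, and the feet are 532 mm apart outside-to-outside with the beam centred between them. The two leg pairs are set in 84 mm from either end of the beam.


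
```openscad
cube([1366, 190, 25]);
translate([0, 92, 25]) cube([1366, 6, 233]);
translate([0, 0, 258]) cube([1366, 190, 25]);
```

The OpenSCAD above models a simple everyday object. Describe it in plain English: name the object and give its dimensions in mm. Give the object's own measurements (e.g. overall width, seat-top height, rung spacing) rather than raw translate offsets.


An I-beam lying along x, 1366 mm long. Overall section height 283 mm. Two flanges 190 mm wide (y) and 25 mm thick, one on the floor and one at the top; a web 6 mm thick runs between them, centred on the flange width.


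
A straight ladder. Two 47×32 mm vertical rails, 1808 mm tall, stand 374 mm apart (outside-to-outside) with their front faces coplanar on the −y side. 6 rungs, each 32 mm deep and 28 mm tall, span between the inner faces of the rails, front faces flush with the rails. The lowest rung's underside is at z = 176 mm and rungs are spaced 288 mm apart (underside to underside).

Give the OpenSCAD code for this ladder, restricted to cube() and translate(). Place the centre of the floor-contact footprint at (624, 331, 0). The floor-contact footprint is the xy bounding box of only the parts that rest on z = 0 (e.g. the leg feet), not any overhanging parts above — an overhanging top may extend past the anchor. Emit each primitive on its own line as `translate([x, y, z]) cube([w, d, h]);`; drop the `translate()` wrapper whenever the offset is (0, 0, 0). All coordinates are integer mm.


// rung span = 374 - 2*47 = 280
// rung[k] z = 176 + k*288
translate([437, 315, 0]) cube([47, 32, 1808]);
translate([764, 315, 0]) cube([47, 32, 1808]);
translate([484, 315, 176]) cube([280, 32, 28]);
translate([484, 315, 464]) cube([280, 32, 28]);
translate([484, 315, 752]) cube([280, 32, 28]);
translate([484, 315, 1040]) cube([280, 32, 28]);
translate([484, 315, 1328]) cube([280, 32, 28]);
translate([484, 315, 1616]) cube([280, 32, 28]);


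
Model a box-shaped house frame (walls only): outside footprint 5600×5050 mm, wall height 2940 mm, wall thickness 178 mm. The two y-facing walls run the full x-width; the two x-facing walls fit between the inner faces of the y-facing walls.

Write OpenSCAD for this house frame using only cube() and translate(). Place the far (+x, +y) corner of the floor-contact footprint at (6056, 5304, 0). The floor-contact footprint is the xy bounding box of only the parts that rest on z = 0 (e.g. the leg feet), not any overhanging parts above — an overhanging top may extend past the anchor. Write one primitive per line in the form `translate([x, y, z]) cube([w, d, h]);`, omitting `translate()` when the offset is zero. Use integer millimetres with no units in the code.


translate([456, 254, 0]) cube([5600, 178, 2940]);
translate([456, 5126, 0]) cube([5600, 178, 2940]);
translate([456, 432, 0]) cube([178, 4694, 2940]);
translate([5878, 432, 0]) cube([178, 4694, 2940]);


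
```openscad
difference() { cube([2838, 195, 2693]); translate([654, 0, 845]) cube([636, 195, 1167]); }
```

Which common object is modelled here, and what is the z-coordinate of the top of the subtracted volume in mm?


A wall with a window opening. The window head height is 2012 mm.

A wall with a rectangular opening subtracted — a window. Sill at z = 845, opening 1167 mm tall, so the head is at 845 + 1167 = 2012 mm.


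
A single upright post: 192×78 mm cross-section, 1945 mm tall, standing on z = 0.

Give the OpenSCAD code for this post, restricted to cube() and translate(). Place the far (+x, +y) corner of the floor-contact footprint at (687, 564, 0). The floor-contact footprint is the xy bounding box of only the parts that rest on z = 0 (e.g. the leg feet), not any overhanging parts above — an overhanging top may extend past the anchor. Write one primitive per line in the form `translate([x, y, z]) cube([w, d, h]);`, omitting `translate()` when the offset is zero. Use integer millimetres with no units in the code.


translate([495, 486, 0]) cube([192, 78, 1945]);


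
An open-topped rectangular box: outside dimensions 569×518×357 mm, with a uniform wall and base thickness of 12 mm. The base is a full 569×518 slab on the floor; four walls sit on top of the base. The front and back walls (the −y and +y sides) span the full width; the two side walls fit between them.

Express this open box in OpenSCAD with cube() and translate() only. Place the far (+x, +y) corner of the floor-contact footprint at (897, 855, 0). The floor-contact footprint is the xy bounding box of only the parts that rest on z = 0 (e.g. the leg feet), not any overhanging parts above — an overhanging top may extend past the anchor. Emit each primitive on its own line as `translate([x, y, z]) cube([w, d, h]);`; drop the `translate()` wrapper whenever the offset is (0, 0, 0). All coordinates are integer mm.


translate([328, 337, 0]) cube([569, 518, 12]);
translate([328, 337, 12]) cube([569, 12, 345]);
translate([328, 843, 12]) cube([569, 12, 345]);
translate([328, 349, 12]) cube([12, 494, 345]);
translate([885, 349, 12]) cube([12, 494, 345]);


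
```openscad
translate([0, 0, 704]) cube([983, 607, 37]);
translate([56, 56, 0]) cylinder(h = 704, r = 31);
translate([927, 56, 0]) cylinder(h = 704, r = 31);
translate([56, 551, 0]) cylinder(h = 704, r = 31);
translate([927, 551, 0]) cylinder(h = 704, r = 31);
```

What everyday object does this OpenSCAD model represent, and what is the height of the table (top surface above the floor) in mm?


A table. The table height is 741 mm.

A 983×607×37 slab sits at z = 704 on four Ø62 mm round legs — a table. The top surface is at 704 + 37 = 741 mm.


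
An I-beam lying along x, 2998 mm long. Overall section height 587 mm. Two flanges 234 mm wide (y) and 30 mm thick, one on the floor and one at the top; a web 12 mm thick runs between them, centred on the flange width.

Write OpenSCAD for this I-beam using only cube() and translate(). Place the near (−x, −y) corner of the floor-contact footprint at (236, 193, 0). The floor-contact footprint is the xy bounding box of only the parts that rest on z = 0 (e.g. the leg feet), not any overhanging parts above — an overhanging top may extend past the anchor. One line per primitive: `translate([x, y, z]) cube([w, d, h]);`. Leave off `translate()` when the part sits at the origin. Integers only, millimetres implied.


translate([236, 193, 0]) cube([2998, 234, 30]);
translate([236, 304, 30]) cube([2998, 12, 527]);
translate([236, 193, 557]) cube([2998, 234, 30]);


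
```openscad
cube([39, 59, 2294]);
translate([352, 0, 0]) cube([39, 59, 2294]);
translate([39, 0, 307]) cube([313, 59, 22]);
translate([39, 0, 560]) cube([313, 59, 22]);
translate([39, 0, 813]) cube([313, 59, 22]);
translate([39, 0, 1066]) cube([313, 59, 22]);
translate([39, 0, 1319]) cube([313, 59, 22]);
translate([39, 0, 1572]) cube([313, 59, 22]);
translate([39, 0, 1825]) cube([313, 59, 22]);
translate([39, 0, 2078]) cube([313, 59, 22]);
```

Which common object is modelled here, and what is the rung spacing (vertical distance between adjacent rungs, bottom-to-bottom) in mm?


A ladder. The rung spacing is 253 mm.

Two tall 39×59 posts with 8 short bars between them — a ladder. Adjacent rungs sit at z = 307 and z = 560, so the spacing is 560 − 307 = 253 mm.


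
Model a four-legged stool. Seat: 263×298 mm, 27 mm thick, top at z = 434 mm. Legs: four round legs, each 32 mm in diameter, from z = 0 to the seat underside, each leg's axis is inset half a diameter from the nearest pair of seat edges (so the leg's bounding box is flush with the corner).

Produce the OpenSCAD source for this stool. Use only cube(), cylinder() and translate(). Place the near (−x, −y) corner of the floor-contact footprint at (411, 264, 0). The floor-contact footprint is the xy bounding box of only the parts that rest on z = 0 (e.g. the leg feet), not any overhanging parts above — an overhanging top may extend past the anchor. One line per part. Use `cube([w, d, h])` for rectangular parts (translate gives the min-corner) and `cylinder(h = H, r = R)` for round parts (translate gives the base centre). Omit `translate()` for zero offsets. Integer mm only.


translate([411, 264, 407]) cube([263, 298, 27]);
translate([427, 280, 0]) cylinder(h = 407, r = 16);
translate([658, 280, 0]) cylinder(h = 407, r = 16);
translate([427, 546, 0]) cylinder(h = 407, r = 16);
translate([658, 546, 0]) cylinder(h = 407, r = 16);


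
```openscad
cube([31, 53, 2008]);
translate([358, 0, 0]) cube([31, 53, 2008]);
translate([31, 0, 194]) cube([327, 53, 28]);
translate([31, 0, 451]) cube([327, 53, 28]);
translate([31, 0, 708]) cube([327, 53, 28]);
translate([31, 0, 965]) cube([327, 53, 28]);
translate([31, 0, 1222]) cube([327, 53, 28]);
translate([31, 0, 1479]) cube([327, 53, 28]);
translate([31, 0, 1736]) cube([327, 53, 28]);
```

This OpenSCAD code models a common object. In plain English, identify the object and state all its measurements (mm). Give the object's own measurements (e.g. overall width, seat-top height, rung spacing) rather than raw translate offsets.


A straight ladder. Two 31×53 mm vertical rails, 2008 mm tall, stand 389 mm apart (outside-to-outside) with their front faces coplanar on the −y side. 7 rungs, each 53 mm deep and 28 mm tall, span between the inner faces of the rails, front faces flush with the rails. The lowest rung's underside is at z = 194 mm and rungs are spaced 257 mm apart (underside to underside).


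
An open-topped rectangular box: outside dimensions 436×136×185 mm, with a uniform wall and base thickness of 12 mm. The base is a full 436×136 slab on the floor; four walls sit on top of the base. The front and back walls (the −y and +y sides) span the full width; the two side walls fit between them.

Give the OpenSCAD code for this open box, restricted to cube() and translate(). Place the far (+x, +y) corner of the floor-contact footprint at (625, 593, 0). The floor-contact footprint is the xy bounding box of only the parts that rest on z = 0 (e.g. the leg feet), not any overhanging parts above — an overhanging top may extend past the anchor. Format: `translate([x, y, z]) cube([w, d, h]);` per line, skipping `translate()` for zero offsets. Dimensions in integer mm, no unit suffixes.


translate([189, 457, 0]) cube([436, 136, 12]);
translate([189, 457, 12]) cube([436, 12, 173]);
translate([189, 581, 12]) cube([436, 12, 173]);
translate([189, 469, 12]) cube([12, 112, 173]);
translate([613, 469, 12]) cube([12, 112, 173]);


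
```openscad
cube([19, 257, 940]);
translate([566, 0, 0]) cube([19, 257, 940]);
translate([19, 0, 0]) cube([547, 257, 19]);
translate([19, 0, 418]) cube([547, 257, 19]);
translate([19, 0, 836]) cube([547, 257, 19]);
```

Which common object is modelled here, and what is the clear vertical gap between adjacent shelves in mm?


A bookshelf. The clear shelf gap is 399 mm.

Two tall side panels with 3 horizontal boards between them — a bookshelf. The first two shelf undersides are at z = 0 and z = 418; with shelf thickness 19, the clear gap is 418 − 0 − 19 = 399 mm.


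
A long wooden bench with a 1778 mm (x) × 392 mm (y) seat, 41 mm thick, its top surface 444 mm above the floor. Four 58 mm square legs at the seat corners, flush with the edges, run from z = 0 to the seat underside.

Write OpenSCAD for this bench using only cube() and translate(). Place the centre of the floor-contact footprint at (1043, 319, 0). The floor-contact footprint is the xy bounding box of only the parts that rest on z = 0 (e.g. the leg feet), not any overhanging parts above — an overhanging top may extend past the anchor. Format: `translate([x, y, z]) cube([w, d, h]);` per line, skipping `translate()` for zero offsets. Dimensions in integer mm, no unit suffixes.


translate([154, 123, 403]) cube([1778, 392, 41]);
translate([154, 123, 0]) cube([58, 58, 403]);
translate([154, 457, 0]) cube([58, 58, 403]);
translate([1874, 123, 0]) cube([58, 58, 403]);
translate([1874, 457, 0]) cube([58, 58, 403]);


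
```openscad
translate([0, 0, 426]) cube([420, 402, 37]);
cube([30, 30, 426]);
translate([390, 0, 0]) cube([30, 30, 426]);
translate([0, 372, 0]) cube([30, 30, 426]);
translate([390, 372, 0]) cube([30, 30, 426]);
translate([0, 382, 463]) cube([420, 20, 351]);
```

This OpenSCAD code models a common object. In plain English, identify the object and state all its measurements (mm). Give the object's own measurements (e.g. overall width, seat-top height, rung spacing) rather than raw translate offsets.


A chair. The seat is a 420×402×37 mm slab with its top at z = 463 mm, on four 30×30 mm corner legs (flush with the seat edges, standing on z = 0). A flat backrest 20 mm thick, 351 mm tall, spans the full seat width and rises from the seat top along its +y edge, rear face flush with the rear of the seat.


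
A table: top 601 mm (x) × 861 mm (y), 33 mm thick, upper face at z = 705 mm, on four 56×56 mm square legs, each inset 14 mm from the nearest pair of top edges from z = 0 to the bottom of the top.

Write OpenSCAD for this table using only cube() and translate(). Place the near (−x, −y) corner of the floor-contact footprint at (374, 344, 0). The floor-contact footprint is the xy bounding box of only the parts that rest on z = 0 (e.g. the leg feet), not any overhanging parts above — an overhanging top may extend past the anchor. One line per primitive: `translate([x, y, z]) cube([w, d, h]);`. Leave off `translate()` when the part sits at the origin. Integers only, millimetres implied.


translate([360, 330, 672]) cube([601, 861, 33]);
translate([374, 344, 0]) cube([56, 56, 672]);
translate([891, 344, 0]) cube([56, 56, 672]);
translate([374, 1121, 0]) cube([56, 56, 672]);
translate([891, 1121, 0]) cube([56, 56, 672]);


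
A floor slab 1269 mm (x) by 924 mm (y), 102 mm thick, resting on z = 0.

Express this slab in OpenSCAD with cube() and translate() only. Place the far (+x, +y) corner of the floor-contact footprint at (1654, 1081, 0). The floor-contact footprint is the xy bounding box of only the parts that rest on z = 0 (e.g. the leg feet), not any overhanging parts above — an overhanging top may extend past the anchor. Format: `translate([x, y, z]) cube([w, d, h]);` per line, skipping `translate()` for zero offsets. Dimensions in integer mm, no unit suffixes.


translate([385, 157, 0]) cube([1269, 924, 102]);


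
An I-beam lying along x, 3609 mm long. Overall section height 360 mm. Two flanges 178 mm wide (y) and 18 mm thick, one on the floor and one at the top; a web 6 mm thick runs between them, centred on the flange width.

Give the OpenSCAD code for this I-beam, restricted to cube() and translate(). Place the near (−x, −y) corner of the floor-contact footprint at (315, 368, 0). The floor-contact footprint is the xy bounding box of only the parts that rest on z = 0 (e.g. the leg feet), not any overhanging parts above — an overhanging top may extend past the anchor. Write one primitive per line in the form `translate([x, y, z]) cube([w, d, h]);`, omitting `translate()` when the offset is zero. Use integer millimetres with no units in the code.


translate([315, 368, 0]) cube([3609, 178, 18]);
translate([315, 454, 18]) cube([3609, 6, 324]);
translate([315, 368, 342]) cube([3609, 178, 18]);


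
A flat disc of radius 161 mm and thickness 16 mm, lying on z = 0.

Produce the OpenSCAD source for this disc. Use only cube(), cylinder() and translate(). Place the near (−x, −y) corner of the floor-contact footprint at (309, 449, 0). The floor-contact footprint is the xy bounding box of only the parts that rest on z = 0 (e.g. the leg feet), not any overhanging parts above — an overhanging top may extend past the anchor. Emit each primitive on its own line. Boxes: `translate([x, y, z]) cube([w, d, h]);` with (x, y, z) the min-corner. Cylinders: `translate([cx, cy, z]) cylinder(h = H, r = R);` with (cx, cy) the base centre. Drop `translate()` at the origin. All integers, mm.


translate([470, 610, 0]) cylinder(h = 16, r = 161);


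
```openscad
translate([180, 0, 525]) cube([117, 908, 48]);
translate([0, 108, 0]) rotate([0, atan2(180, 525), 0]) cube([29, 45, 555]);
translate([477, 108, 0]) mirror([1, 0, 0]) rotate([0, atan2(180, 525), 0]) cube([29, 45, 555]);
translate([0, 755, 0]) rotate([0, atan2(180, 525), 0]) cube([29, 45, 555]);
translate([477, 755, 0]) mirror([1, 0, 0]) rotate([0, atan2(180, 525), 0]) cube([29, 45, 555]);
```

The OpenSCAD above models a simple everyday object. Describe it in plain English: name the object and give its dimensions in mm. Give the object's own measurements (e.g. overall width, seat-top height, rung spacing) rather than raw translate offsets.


A sawhorse. A 117×908×48 mm beam (x, y, z) sits on two A-frame leg pairs. Each pair is two raked legs of 29×45 mm section (45 mm along y) splaying symmetrically in x. Each leg rises 525 mm vertically over 180 mm of horizontal reach and is 555 mm long along its own axis. Every leg's outer bottom edge rests on the floor and its outer top edge meets a bottom edge of the beam — the left legs (tilting toward +x) meet the beam's −x bottom edge, the right legs (their mirror images, tilting toward −x) meet its +x bottom edge — so the leg tops tuck under the beam, the beam's underside is 525 mm above the floor, and the feet are 477 mm apart outside-to-outside with the beam centred between them. The two leg pairs are set in 108 mm from either end of the beam.


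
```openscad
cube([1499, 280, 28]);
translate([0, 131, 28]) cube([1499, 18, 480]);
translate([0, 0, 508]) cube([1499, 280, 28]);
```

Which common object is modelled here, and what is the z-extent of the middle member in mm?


An I-beam. The web height is 480 mm.

Two wide flanges with a thin centred web — an I-beam. Overall 536 mm minus two 28 mm flanges gives a web of 536 − 2·28 = 480 mm.


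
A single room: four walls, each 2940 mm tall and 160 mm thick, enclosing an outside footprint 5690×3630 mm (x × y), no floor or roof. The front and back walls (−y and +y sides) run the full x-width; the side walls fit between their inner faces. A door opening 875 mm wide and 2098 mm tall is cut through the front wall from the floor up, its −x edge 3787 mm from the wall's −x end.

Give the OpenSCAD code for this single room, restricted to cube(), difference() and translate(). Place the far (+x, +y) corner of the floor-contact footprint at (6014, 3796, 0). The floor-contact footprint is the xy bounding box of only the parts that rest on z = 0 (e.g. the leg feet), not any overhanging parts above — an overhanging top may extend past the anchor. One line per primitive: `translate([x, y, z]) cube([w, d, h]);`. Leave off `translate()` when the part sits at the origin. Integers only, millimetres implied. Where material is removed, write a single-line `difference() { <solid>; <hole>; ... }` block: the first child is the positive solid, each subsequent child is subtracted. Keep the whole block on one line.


difference() { translate([324, 166, 0]) cube([5690, 160, 2940]); translate([4111, 166, 0]) cube([875, 160, 2098]); }
translate([324, 3636, 0]) cube([5690, 160, 2940]);
translate([324, 326, 0]) cube([160, 3310, 2940]);
translate([5854, 326, 0]) cube([160, 3310, 2940]);


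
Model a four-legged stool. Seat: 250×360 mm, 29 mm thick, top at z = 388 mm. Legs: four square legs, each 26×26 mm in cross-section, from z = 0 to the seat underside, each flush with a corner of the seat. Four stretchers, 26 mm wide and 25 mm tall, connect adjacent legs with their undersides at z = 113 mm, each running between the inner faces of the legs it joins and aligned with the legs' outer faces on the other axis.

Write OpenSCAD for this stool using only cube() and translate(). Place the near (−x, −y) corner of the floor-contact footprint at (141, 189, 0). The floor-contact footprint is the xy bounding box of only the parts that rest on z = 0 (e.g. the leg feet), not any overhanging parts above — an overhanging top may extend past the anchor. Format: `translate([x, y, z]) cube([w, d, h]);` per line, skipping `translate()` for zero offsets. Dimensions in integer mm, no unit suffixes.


// leg_h = 388 - 29 = 359
// stretcher span = 250 - 2*26 = 198
translate([141, 189, 359]) cube([250, 360, 29]);
translate([141, 189, 0]) cube([26, 26, 359]);
translate([365, 189, 0]) cube([26, 26, 359]);
translate([141, 523, 0]) cube([26, 26, 359]);
translate([365, 523, 0]) cube([26, 26, 359]);
translate([167, 189, 113]) cube([198, 26, 25]);
translate([167, 523, 113]) cube([198, 26, 25]);
translate([141, 215, 113]) cube([26, 308, 25]);
translate([365, 215, 113]) cube([26, 308, 25]);


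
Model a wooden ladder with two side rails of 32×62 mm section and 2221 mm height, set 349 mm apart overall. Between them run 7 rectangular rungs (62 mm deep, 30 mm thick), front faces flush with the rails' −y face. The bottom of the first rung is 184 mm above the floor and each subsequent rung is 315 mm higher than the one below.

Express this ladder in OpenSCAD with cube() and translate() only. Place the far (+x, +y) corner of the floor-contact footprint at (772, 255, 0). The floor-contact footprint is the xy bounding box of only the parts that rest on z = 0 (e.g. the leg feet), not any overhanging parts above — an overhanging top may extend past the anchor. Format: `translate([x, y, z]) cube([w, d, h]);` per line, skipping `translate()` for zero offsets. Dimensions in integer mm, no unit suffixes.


translate([423, 193, 0]) cube([32, 62, 2221]);
translate([740, 193, 0]) cube([32, 62, 2221]);
translate([455, 193, 184]) cube([285, 62, 30]);
translate([455, 193, 499]) cube([285, 62, 30]);
translate([455, 193, 814]) cube([285, 62, 30]);
translate([455, 193, 1129]) cube([285, 62, 30]);
translate([455, 193, 1444]) cube([285, 62, 30]);
translate([455, 193, 1759]) cube([285, 62, 30]);
translate([455, 193, 2074]) cube([285, 62, 30]);


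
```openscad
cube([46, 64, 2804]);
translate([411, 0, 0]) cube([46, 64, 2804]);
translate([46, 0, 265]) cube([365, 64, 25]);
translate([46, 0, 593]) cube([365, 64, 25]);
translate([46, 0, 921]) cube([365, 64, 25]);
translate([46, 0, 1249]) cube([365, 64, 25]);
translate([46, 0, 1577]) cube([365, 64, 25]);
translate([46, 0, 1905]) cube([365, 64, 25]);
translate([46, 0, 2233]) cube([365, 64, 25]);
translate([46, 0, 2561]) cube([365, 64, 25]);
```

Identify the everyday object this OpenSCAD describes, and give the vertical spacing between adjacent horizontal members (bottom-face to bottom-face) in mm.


A ladder. The rung spacing is 328 mm.

Two tall 46×64 posts with 8 short bars between them — a ladder. Adjacent rungs sit at z = 265 and z = 593, so the spacing is 593 − 265 = 328 mm.


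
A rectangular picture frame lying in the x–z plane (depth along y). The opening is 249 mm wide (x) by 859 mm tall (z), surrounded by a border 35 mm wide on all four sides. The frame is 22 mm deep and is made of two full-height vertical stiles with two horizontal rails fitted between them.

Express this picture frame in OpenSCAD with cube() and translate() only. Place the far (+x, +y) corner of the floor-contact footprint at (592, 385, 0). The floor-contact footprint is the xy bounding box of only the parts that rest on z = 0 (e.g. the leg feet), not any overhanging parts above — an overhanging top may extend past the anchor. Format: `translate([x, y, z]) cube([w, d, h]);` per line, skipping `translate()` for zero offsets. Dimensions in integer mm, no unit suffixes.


translate([273, 363, 0]) cube([35, 22, 929]);
translate([557, 363, 0]) cube([35, 22, 929]);
translate([308, 363, 0]) cube([249, 22, 35]);
translate([308, 363, 894]) cube([249, 22, 35]);


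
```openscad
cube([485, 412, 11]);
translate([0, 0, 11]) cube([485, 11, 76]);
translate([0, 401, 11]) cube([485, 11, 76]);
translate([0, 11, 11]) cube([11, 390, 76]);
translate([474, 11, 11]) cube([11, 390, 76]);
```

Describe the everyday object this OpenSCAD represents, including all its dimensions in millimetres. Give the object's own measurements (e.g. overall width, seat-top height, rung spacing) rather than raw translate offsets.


An open-topped rectangular box: outside dimensions 485×412×87 mm, with a uniform wall and base thickness of 11 mm. The base is a full 485×412 slab on the floor; four walls sit on top of the base. The front and back walls (the −y and +y sides) span the full width; the two side walls fit between them.


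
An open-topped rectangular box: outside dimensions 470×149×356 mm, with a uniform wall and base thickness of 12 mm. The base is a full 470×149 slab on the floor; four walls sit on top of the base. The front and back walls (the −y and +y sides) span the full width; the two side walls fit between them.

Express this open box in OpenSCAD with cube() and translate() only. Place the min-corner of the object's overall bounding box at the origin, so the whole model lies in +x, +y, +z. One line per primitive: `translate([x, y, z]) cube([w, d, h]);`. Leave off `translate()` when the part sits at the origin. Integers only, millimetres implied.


cube([470, 149, 12]);
translate([0, 0, 12]) cube([470, 12, 344]);
translate([0, 137, 12]) cube([470, 12, 344]);
translate([0, 12, 12]) cube([12, 125, 344]);
translate([458, 12, 12]) cube([12, 125, 344]);


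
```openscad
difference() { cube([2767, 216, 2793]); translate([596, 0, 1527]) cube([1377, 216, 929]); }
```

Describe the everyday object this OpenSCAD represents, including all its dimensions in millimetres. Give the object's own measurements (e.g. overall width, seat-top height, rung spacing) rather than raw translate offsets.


A wall 2767 mm long (x), 216 mm thick (y), 2793 mm tall, with a rectangular window opening cut through it. The opening is 1377 mm wide and 929 mm tall; its sill is at z = 1527 mm and its near (−x) edge is 596 mm from the wall's −x end. The opening passes through the full wall thickness.


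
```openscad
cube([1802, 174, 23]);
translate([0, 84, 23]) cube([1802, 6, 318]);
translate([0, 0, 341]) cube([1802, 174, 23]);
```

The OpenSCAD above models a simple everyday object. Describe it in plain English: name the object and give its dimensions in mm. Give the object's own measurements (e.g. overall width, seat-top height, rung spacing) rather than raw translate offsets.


An I-beam lying along x, 1802 mm long. Overall section height 364 mm. Two flanges 174 mm wide (y) and 23 mm thick, one on the floor and one at the top; a web 6 mm thick runs between them, centred on the flange width.


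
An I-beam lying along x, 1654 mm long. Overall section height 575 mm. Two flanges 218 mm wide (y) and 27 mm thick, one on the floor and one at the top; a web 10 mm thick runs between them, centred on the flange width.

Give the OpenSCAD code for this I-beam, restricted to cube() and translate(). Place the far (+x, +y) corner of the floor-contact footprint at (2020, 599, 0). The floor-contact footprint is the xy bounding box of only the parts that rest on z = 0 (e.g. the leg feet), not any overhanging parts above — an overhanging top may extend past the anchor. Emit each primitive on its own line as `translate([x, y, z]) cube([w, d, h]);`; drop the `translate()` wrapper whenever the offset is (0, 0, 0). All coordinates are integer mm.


translate([366, 381, 0]) cube([1654, 218, 27]);
translate([366, 485, 27]) cube([1654, 10, 521]);
translate([366, 381, 548]) cube([1654, 218, 27]);
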